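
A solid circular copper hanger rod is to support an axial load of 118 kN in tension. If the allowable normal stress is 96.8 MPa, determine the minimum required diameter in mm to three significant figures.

Required area A ≥ P/σ_allow = 118000/96.8 = 1219 mm².
For a solid circular section, d ≥ √(4A/π) = 39.4 mm.

39.4 mm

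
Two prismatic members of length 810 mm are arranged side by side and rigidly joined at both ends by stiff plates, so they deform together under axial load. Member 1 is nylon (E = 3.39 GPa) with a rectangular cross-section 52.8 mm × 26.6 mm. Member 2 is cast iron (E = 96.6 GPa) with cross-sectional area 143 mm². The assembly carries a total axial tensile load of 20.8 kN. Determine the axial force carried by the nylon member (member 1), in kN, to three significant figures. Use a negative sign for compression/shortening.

A_1 = 1404 mm².
Equal strain + equilibrium ⇒ each member carries load in proportion to AE: A₁E₁ = 4761000 N, A₂E₂ = 13810000 N, ΣAE = 18570000 N.
F₁ = P·A₁E₁/ΣAE = 20800·4761000/18570000 = 5332 N.

5.33 kN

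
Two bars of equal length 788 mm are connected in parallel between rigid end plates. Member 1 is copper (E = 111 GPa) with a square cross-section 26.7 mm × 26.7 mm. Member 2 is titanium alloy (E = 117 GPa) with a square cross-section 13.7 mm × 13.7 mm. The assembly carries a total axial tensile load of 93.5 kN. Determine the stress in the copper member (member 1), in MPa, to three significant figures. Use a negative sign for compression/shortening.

A_1 = 712.9 mm².
A_2 = 187.7 mm².
Equal strain + equilibrium ⇒ each member carries load in proportion to AE: A₁E₁ = 79130000 N, A₂E₂ = 21960000 N, ΣAE = 101100000 N.
σ₁ = P·E₁/ΣAE = 93500·111000/101100000 = 102.7 MPa.

103 MPa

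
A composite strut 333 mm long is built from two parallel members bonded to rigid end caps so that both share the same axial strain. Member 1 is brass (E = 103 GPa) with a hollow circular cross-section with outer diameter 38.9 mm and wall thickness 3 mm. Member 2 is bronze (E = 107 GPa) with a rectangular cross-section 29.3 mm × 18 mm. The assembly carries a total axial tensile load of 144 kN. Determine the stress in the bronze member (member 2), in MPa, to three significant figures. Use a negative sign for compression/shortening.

A_1 = 338.3 mm².
A_2 = 527.4 mm².
Equal strain + equilibrium ⇒ each member carries load in proportion to AE: A₁E₁ = 34850000 N, A₂E₂ = 56430000 N, ΣAE = 91280000 N.
σ₂ = P·E₂/ΣAE = 144000·107000/91280000 = 168.8 MPa.

169 MPa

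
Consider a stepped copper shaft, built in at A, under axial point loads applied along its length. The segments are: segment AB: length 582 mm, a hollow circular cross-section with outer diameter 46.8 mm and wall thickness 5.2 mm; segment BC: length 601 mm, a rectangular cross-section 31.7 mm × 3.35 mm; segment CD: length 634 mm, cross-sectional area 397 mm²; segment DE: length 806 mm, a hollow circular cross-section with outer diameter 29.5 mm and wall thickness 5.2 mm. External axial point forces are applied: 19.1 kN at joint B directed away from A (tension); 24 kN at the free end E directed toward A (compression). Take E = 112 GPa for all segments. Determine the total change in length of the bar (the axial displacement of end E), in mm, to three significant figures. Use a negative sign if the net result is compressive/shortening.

-2.03 mm

Internal axial forces (sectioning from the free end, tension +): N_DE = -24 kN, N_CD = -24 kN, N_BC = -24 kN, N_AB = -4.9 kN.
A_AB = 679.6 mm².
A_BC = 106.2 mm².
A_DE = 397 mm².
δ_AB = -4900·582/(679.6·112000) = -0.03747 mm
δ_BC = -24000·601/(106.2·112000) = -1.213 mm
δ_CD = -24000·634/(397·112000) = -0.3422 mm
δ_DE = -24000·806/(397·112000) = -0.4351 mm
δ = Σδ_i = -2.027 mm.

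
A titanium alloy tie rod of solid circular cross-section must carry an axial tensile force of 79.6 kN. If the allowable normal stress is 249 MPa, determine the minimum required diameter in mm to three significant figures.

20.2 mm

Required area A ≥ P/σ_allow = 79600/249 = 319.7 mm².
For a solid circular section, d ≥ √(4A/π) = 20.17 mm.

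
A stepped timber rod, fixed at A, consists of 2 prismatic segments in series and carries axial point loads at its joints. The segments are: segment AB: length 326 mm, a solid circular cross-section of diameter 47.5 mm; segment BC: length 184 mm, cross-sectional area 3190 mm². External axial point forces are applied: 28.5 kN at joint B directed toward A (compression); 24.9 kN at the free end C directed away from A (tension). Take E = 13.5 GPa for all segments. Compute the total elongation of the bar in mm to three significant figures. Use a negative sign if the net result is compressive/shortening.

0.0573 mm

Internal axial forces (sectioning from the free end, tension +): N_BC = 24.9 kN, N_AB = -3.6 kN.
A_AB = 1772 mm².
δ_AB = -3600·326/(1772·13500) = -0.04906 mm
δ_BC = 24900·184/(3190·13500) = 0.1064 mm
δ = Σδ_i = 0.05733 mm.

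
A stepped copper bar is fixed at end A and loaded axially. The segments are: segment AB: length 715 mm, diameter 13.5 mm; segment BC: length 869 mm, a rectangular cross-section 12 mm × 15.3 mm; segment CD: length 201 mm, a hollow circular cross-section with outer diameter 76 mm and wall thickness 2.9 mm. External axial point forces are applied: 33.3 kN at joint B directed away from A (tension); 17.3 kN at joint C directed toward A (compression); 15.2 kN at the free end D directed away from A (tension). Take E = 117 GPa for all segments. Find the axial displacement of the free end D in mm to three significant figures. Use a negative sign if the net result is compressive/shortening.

1.29 mm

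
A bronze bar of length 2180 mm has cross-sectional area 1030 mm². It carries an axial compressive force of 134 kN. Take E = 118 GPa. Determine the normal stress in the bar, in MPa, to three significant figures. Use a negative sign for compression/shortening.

-130 MPa

σ = N/A = -134000/1030 = -130.1 MPa.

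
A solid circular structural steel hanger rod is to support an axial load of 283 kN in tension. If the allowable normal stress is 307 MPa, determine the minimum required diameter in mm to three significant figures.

Required area A ≥ P/σ_allow = 283000/307 = 921.8 mm².
For a solid circular section, d ≥ √(4A/π) = 34.26 mm.

34.3 mm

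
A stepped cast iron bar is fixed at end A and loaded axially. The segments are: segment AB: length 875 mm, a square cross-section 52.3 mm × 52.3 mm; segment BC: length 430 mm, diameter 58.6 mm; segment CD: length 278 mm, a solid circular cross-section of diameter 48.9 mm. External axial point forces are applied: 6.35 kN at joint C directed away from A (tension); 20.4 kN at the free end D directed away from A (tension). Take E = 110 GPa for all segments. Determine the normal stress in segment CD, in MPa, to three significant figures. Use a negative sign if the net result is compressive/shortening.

10.9 MPa

Internal axial forces (sectioning from the free end, tension +): N_CD = 20.4 kN, N_BC = 26.75 kN, N_AB = 26.75 kN.
A_CD = 1878 mm².
σ_CD = N_CD/A_CD = 20400/1878 = 10.86 MPa.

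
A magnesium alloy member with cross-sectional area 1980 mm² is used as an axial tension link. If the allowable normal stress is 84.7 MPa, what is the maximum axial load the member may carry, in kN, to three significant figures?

168 kN

P_max = σ_allow · A = 84.7 · 1980 = 167700 N = 167.7 kN.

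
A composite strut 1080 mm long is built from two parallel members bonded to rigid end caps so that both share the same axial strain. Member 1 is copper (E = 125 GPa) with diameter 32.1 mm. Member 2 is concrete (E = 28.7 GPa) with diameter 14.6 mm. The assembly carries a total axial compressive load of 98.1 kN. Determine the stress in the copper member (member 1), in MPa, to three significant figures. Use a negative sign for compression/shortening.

-116 MPa

A_1 = 809.3 mm².
A_2 = 167.4 mm².
Equal strain + equilibrium ⇒ each member carries load in proportion to AE: A₁E₁ = 101200000 N, A₂E₂ = 4805000 N, ΣAE = 106000000 N.
σ₁ = P·E₁/ΣAE = -98100·125000/106000000 = -115.7 MPa.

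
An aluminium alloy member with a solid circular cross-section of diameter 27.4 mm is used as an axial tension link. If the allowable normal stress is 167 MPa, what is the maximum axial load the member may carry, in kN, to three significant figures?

A = 589.6 mm².
P_max = σ_allow · A = 167 · 589.6 = 98470 N = 98.47 kN.

98.5 kN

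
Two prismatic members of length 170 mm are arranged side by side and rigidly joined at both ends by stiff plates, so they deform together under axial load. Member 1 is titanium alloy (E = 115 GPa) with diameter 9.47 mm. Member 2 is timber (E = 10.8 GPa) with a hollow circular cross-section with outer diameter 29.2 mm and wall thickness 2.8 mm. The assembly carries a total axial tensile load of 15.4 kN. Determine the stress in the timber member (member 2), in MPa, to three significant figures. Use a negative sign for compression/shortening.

A_1 = 70.44 mm².
A_2 = 232.2 mm².
Equal strain + equilibrium ⇒ each member carries load in proportion to AE: A₁E₁ = 8100000 N, A₂E₂ = 2508000 N, ΣAE = 10610000 N.
σ₂ = P·E₂/ΣAE = 15400·10800/10610000 = 15.68 MPa.

15.7 MPa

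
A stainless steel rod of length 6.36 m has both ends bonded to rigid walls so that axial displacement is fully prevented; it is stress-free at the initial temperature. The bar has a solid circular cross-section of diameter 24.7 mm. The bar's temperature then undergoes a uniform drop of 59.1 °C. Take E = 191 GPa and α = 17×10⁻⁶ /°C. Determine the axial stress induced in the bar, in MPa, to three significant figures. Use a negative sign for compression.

Free thermal expansion αLΔT = 17e-6 · 6360 · -59.1 = -6.39 mm.
The walls impose strain ε = −(-6.39)/6360 = 1.0047e-03; σ = Eε = 191000 · 1.0047e-03 = 191.9 MPa.

192 MPa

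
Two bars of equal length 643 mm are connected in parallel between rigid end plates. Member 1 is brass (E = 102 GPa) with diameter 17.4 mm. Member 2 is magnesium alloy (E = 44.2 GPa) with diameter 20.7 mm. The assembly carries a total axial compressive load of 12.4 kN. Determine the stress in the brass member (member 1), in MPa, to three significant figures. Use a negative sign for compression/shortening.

A_1 = 237.8 mm².
A_2 = 336.5 mm².
Equal strain + equilibrium ⇒ each member carries load in proportion to AE: A₁E₁ = 24250000 N, A₂E₂ = 14870000 N, ΣAE = 39130000 N.
σ₁ = P·E₁/ΣAE = -12400·102000/39130000 = -32.32 MPa.

-32.3 MPa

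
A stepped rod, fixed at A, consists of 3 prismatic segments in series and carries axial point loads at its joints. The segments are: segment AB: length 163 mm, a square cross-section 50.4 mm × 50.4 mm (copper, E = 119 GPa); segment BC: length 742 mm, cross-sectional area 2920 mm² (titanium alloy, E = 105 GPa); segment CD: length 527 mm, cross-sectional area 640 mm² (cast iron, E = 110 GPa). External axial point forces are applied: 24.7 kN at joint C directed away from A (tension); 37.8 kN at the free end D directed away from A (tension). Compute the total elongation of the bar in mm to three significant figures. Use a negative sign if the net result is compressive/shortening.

0.468 mm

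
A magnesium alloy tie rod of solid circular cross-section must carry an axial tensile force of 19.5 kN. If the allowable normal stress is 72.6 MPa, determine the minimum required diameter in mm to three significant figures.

Required area A ≥ P/σ_allow = 19500/72.6 = 268.6 mm².
For a solid circular section, d ≥ √(4A/π) = 18.49 mm.

18.5 mm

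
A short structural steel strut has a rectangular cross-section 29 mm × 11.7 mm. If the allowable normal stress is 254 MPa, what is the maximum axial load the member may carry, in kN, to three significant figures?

86.2 kN

A = 339.3 mm².
P_max = σ_allow · A = 254 · 339.3 = 86180 N = 86.18 kN.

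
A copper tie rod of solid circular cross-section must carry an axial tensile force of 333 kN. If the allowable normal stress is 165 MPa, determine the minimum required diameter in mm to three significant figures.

50.7 mm

Required area A ≥ P/σ_allow = 333000/165 = 2018 mm².
For a solid circular section, d ≥ √(4A/π) = 50.69 mm.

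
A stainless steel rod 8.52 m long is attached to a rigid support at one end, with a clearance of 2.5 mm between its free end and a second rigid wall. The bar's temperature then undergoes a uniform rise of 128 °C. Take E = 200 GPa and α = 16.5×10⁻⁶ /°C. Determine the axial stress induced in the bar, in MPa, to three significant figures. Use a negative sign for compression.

-364 MPa

Free thermal expansion αLΔT = 16.5e-6 · 8520 · 128 = 17.99 mm.
The walls engage after the gap closes; constrained expansion = 17.99 − 2.5 = 15.49 mm.
The walls impose strain ε = −(15.49)/8520 = -1.8186e-03; σ = Eε = 200000 · -1.8186e-03 = -363.7 MPa.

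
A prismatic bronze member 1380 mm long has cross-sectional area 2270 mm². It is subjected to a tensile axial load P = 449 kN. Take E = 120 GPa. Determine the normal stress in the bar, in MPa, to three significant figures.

σ = N/A = 449000/2270 = 197.8 MPa.

198 MPa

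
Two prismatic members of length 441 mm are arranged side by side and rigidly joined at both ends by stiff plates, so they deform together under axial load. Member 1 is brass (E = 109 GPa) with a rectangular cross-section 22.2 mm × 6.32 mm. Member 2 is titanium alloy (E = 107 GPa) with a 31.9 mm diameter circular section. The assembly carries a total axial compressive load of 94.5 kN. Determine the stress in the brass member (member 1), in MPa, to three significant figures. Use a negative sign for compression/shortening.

-102 MPa

A_1 = 140.3 mm².
A_2 = 799.2 mm².
Equal strain + equilibrium ⇒ each member carries load in proportion to AE: A₁E₁ = 15290000 N, A₂E₂ = 85520000 N, ΣAE = 100800000 N.
σ₁ = P·E₁/ΣAE = -94500·109000/100800000 = -102.2 MPa.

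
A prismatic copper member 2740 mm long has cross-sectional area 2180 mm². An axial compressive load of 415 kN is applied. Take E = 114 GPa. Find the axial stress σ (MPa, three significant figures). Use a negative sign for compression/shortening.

-190 MPa

σ = N/A = -415000/2180 = -190.4 MPa.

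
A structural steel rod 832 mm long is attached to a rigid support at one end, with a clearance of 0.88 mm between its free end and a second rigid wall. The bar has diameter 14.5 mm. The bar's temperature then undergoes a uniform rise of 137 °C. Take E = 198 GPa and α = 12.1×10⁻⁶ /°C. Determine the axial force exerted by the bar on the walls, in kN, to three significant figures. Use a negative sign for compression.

-19.6 kN

Free thermal expansion αLΔT = 12.1e-6 · 832 · 137 = 1.379 mm.
The walls engage after the gap closes; constrained expansion = 1.379 − 0.88 = 0.4992 mm.
The walls impose strain ε = −(0.4992)/832 = -6.0001e-04; σ = Eε = 198000 · -6.0001e-04 = -118.8 MPa.
Wall reaction R = σ·A = -118.8·165.1 = -19620 N = -19.62 kN.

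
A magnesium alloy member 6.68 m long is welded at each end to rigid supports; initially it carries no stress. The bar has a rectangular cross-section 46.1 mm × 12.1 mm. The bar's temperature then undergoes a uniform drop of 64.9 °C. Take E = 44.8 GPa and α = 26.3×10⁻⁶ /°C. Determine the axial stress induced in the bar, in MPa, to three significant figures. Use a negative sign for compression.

76.5 MPa

Free thermal expansion αLΔT = 26.3e-6 · 6680 · -64.9 = -11.4 mm.
The walls impose strain ε = −(-11.4)/6680 = 1.7069e-03; σ = Eε = 44800 · 1.7069e-03 = 76.47 MPa.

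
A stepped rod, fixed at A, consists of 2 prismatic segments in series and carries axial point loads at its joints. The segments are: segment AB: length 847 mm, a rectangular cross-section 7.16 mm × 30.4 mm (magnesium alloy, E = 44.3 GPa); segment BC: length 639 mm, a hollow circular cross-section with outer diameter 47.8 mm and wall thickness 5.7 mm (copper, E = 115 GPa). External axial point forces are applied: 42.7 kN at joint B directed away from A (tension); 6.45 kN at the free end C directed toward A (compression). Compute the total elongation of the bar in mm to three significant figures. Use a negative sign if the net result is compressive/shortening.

3.14 mm

Internal axial forces (sectioning from the free end, tension +): N_BC = -6.45 kN, N_AB = 36.25 kN.
A_AB = 217.7 mm².
A_BC = 753.9 mm².
δ_AB = 36250·847/(217.7·44300) = 3.184 mm
δ_BC = -6450·639/(753.9·115000) = -0.04754 mm
δ = Σδ_i = 3.137 mm.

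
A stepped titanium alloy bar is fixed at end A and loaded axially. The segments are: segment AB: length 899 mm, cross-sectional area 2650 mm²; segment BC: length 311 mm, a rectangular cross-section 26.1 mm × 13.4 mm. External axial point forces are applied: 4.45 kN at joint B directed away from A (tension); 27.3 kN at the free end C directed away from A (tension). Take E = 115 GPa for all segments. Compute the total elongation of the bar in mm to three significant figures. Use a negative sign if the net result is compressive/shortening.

0.305 mm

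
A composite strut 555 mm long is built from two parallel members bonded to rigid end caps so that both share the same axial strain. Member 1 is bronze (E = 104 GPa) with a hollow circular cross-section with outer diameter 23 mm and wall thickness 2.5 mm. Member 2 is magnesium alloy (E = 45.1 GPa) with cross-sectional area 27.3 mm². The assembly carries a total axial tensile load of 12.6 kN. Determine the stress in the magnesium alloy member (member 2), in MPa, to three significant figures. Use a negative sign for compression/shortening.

A_1 = 161 mm².
Equal strain + equilibrium ⇒ each member carries load in proportion to AE: A₁E₁ = 16740000 N, A₂E₂ = 1231000 N, ΣAE = 17980000 N.
σ₂ = P·E₂/ΣAE = 12600·45100/17980000 = 31.61 MPa.

31.6 MPa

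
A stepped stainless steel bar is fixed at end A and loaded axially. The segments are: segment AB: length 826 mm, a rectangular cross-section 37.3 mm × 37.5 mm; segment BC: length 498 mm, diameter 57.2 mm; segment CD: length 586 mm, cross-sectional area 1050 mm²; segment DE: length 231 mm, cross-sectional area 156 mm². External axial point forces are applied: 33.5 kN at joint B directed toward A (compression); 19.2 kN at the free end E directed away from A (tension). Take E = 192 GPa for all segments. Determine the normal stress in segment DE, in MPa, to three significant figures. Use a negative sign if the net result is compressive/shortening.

123 MPa

Internal axial forces (sectioning from the free end, tension +): N_DE = 19.2 kN, N_CD = 19.2 kN, N_BC = 19.2 kN, N_AB = -14.3 kN.
σ_DE = N_DE/A_DE = 19200/156 = 123.1 MPa.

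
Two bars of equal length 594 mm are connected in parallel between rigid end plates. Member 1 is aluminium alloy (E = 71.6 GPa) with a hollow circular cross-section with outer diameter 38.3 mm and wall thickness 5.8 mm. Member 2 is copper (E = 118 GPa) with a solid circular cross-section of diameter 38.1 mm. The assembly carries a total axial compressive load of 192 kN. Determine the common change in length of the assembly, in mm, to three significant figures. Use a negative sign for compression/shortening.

A_1 = 592.2 mm².
A_2 = 1140 mm².
Equal strain + equilibrium ⇒ each member carries load in proportion to AE: A₁E₁ = 42400000 N, A₂E₂ = 134500000 N, ΣAE = 176900000 N.
δ = PL/ΣAE = -192000·594/176900000 = -0.6446 mm.

-0.645 mm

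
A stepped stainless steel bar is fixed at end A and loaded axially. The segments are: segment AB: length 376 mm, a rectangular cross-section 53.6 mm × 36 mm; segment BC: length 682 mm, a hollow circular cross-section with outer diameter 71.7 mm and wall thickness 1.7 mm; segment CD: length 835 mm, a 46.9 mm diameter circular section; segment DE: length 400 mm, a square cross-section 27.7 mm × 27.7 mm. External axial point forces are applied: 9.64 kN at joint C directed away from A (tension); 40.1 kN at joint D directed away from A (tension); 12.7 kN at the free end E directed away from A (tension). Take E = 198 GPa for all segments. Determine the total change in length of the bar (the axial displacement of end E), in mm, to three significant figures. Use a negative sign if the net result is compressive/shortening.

0.799 mm

Internal axial forces (sectioning from the free end, tension +): N_DE = 12.7 kN, N_CD = 52.8 kN, N_BC = 62.44 kN, N_AB = 62.44 kN.
A_AB = 1930 mm².
A_BC = 373.8 mm².
A_CD = 1728 mm².
A_DE = 767.3 mm².
δ_AB = 62440·376/(1930·198000) = 0.06145 mm
δ_BC = 62440·682/(373.8·198000) = 0.5753 mm
δ_CD = 52800·835/(1728·198000) = 0.1289 mm
δ_DE = 12700·400/(767.3·198000) = 0.03344 mm
δ = Σδ_i = 0.7991 mm.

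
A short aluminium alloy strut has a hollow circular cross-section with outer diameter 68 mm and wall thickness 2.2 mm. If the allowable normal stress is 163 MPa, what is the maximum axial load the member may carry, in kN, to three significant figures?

74.1 kN

A = 454.8 mm².
P_max = σ_allow · A = 163 · 454.8 = 74130 N = 74.13 kN.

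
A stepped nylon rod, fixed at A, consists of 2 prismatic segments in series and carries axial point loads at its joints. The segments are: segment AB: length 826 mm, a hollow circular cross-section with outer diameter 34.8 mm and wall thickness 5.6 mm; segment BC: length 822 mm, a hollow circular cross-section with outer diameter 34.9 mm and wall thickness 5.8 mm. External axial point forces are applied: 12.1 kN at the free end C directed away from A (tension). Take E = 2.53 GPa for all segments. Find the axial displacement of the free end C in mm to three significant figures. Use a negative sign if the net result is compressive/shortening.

15.1 mm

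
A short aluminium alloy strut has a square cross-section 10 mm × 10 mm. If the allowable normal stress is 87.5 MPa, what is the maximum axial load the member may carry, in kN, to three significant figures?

8.75 kN

A = 100 mm².
P_max = σ_allow · A = 87.5 · 100 = 8750 N = 8.75 kN.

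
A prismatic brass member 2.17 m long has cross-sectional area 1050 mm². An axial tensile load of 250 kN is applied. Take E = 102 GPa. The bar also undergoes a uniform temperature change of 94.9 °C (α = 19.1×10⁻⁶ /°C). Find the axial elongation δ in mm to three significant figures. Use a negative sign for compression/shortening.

9.00 mm

δ_mech = NL/(AE) = 250000·2170/(1050·102000) = 5.065 mm.
δ_thermal = αLΔT = 19.1e-6·2170·94.9 = 3.933 mm.
δ = δ_mech + δ_thermal = 8.999 mm.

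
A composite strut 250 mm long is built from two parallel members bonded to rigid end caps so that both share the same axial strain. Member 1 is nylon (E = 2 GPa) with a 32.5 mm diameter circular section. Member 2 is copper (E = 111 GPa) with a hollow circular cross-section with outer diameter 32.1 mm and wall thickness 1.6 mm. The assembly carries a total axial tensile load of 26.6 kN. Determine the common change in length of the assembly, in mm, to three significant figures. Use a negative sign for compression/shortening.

A_1 = 829.6 mm².
A_2 = 153.3 mm².
Equal strain + equilibrium ⇒ each member carries load in proportion to AE: A₁E₁ = 1659000 N, A₂E₂ = 17020000 N, ΣAE = 18680000 N.
δ = PL/ΣAE = 26600·250/18680000 = 0.3561 mm.

0.356 mm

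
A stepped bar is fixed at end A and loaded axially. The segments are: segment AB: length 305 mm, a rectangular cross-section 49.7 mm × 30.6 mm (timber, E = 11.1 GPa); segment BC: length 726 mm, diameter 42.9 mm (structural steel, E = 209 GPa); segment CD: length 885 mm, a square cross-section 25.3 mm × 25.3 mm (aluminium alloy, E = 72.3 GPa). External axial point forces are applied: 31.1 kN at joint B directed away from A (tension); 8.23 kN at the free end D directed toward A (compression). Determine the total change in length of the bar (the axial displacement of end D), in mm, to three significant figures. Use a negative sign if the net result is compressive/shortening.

0.236 mm

Internal axial forces (sectioning from the free end, tension +): N_CD = -8.23 kN, N_BC = -8.23 kN, N_AB = 22.87 kN.
A_AB = 1521 mm².
A_BC = 1445 mm².
A_CD = 640.1 mm².
δ_AB = 22870·305/(1521·11100) = 0.4132 mm
δ_BC = -8230·726/(1445·209000) = -0.01978 mm
δ_CD = -8230·885/(640.1·72300) = -0.1574 mm
δ = Σδ_i = 0.236 mm.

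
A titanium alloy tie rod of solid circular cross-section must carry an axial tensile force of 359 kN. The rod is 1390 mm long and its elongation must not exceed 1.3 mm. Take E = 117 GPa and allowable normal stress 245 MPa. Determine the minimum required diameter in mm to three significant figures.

64.6 mm

Required area A ≥ P/σ_allow = 359000/245 = 1465 mm².
For a solid circular section, d ≥ √(4A/π) = 43.19 mm.
Elongation limit: A ≥ PL/(Eδ_allow) = 359000·1390/(117000·1.3) = 3281 mm² ⇒ d ≥ 64.63 mm.
The elongation limit governs.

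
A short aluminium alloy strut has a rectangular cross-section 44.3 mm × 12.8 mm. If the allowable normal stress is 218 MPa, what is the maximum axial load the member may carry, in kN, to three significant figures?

124 kN

A = 567 mm².
P_max = σ_allow · A = 218 · 567 = 123600 N = 123.6 kN.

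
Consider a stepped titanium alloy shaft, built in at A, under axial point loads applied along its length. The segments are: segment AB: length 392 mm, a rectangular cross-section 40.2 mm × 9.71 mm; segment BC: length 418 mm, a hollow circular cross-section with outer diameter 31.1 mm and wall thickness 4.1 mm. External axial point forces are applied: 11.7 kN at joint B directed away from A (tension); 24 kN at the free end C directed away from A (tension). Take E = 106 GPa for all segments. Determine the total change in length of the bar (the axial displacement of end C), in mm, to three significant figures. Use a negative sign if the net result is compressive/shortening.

0.610 mm

Internal axial forces (sectioning from the free end, tension +): N_BC = 24 kN, N_AB = 35.7 kN.
A_AB = 390.3 mm².
A_BC = 347.8 mm².
δ_AB = 35700·392/(390.3·106000) = 0.3382 mm
δ_BC = 24000·418/(347.8·106000) = 0.2721 mm
δ = Σδ_i = 0.6104 mm.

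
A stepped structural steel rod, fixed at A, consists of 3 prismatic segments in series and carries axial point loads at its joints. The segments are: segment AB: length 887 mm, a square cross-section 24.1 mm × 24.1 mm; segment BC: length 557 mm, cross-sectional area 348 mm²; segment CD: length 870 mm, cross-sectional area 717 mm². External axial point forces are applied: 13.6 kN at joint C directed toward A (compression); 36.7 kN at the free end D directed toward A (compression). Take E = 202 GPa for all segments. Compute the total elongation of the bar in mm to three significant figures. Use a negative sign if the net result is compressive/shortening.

-0.999 mm

Internal axial forces (sectioning from the free end, tension +): N_CD = -36.7 kN, N_BC = -50.3 kN, N_AB = -50.3 kN.
A_AB = 580.8 mm².
δ_AB = -50300·887/(580.8·202000) = -0.3803 mm
δ_BC = -50300·557/(348·202000) = -0.3986 mm
δ_CD = -36700·870/(717·202000) = -0.2205 mm
δ = Σδ_i = -0.9993 mm.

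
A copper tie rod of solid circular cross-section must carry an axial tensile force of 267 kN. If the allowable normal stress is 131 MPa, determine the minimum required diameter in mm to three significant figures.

Required area A ≥ P/σ_allow = 267000/131 = 2038 mm².
For a solid circular section, d ≥ √(4A/π) = 50.94 mm.

50.9 mm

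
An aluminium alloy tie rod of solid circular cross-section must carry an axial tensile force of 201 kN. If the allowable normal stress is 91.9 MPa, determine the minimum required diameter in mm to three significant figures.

Required area A ≥ P/σ_allow = 201000/91.9 = 2187 mm².
For a solid circular section, d ≥ √(4A/π) = 52.77 mm.

52.8 mm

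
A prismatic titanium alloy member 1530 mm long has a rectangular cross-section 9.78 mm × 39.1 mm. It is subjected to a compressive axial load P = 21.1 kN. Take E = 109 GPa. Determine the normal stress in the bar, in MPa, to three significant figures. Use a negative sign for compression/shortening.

-55.2 MPa

A = 382.4 mm².
σ = N/A = -21100/382.4 = -55.18 MPa.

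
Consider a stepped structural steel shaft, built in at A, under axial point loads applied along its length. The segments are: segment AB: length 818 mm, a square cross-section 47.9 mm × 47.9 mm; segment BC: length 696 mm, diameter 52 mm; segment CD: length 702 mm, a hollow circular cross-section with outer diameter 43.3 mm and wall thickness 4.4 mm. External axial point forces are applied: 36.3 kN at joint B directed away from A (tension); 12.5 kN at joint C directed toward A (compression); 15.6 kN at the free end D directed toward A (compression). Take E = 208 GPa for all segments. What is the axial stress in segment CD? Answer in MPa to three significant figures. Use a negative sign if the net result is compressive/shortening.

Internal axial forces (sectioning from the free end, tension +): N_CD = -15.6 kN, N_BC = -28.1 kN, N_AB = 8.2 kN.
A_CD = 537.7 mm².
σ_CD = N_CD/A_CD = -15600/537.7 = -29.01 MPa.

-29.0 MPa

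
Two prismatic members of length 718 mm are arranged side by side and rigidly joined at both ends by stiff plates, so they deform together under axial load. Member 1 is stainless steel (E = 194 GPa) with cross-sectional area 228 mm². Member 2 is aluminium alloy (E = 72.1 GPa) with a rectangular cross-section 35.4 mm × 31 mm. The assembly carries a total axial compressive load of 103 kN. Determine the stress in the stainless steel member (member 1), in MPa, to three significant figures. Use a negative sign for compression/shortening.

-162 MPa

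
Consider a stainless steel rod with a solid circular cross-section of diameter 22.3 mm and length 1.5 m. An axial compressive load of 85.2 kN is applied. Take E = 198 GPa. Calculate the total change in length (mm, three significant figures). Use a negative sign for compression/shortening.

-1.65 mm

A = 390.6 mm².
δ_mech = NL/(AE) = -85200·1500/(390.6·198000) = -1.653 mm.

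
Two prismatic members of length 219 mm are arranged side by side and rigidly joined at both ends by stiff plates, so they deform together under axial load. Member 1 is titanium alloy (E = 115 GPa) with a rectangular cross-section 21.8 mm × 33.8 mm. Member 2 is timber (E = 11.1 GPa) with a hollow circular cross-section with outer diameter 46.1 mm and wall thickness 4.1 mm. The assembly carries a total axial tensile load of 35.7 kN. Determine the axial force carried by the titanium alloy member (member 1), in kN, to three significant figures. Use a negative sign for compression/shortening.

A_1 = 736.8 mm².
A_2 = 541 mm².
Equal strain + equilibrium ⇒ each member carries load in proportion to AE: A₁E₁ = 84740000 N, A₂E₂ = 6005000 N, ΣAE = 90740000 N.
F₁ = P·A₁E₁/ΣAE = 35700·84740000/90740000 = 33340 N.

33.3 kN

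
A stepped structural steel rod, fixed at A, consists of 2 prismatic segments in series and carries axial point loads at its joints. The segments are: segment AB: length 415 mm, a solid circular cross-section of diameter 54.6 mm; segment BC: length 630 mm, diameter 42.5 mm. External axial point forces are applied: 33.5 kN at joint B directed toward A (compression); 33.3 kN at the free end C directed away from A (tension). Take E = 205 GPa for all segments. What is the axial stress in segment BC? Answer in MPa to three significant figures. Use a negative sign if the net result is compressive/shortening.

23.5 MPa

Internal axial forces (sectioning from the free end, tension +): N_BC = 33.3 kN, N_AB = -0.2 kN.
A_BC = 1419 mm².
σ_BC = N_BC/A_BC = 33300/1419 = 23.47 MPa.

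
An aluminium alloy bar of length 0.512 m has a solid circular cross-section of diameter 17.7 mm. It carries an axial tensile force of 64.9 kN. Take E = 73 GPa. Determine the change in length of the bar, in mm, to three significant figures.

1.85 mm

A = 246.1 mm².
δ_mech = NL/(AE) = 64900·512/(246.1·73000) = 1.85 mm.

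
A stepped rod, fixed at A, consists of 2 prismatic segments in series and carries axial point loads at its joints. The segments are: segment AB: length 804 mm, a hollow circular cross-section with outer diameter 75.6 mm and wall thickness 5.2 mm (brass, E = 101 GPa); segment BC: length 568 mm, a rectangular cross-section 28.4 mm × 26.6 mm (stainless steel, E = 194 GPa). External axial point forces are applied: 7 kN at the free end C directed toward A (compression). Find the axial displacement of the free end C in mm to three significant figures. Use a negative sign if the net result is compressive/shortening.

Internal axial forces (sectioning from the free end, tension +): N_BC = -7 kN, N_AB = -7 kN.
A_AB = 1150 mm².
A_BC = 755.4 mm².
δ_AB = -7000·804/(1150·101000) = -0.04845 mm
δ_BC = -7000·568/(755.4·194000) = -0.02713 mm
δ = Σδ_i = -0.07558 mm.

-0.0756 mm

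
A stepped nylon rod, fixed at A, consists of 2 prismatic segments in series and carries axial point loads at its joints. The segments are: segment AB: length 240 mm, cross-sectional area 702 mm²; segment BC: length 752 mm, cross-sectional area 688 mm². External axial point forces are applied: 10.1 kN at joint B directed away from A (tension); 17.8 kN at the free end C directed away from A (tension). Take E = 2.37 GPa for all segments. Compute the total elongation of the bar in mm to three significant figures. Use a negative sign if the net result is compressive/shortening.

Internal axial forces (sectioning from the free end, tension +): N_BC = 17.8 kN, N_AB = 27.9 kN.
δ_AB = 27900·240/(702·2370) = 4.025 mm
δ_BC = 17800·752/(688·2370) = 8.209 mm
δ = Σδ_i = 12.23 mm.

12.2 mm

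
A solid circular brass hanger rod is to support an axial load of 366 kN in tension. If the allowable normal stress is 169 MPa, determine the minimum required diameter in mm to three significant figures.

52.5 mm

Required area A ≥ P/σ_allow = 366000/169 = 2166 mm².
For a solid circular section, d ≥ √(4A/π) = 52.51 mm.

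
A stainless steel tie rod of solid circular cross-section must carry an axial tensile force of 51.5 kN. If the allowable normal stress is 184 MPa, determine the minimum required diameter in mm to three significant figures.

18.9 mm

Required area A ≥ P/σ_allow = 51500/184 = 279.9 mm².
For a solid circular section, d ≥ √(4A/π) = 18.88 mm.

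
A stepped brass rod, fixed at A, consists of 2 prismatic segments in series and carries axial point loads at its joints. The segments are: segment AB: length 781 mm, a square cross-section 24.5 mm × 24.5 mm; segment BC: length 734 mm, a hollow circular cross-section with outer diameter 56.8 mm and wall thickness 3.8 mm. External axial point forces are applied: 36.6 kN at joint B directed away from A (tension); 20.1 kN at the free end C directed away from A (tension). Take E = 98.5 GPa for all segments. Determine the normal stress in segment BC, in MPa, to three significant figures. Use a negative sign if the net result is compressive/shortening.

Internal axial forces (sectioning from the free end, tension +): N_BC = 20.1 kN, N_AB = 56.7 kN.
A_BC = 632.7 mm².
σ_BC = N_BC/A_BC = 20100/632.7 = 31.77 MPa.

31.8 MPa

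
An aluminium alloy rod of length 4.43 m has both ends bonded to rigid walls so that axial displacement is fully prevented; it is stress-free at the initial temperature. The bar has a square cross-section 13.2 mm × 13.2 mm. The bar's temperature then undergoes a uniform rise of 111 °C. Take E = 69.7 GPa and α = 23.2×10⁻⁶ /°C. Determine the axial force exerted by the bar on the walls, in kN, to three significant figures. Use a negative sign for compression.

-31.3 kN

Free thermal expansion αLΔT = 23.2e-6 · 4430 · 111 = 11.41 mm.
The walls impose strain ε = −(11.41)/4430 = -2.5752e-03; σ = Eε = 69700 · -2.5752e-03 = -179.5 MPa.
Wall reaction R = σ·A = -179.5·174.2 = -31270 N = -31.27 kN.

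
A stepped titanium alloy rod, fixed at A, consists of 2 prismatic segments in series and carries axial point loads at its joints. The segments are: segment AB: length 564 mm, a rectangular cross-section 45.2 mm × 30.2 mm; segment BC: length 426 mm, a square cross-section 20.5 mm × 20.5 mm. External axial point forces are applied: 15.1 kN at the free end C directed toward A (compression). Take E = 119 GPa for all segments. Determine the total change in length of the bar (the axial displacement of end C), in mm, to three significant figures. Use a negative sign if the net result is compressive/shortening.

-0.181 mm

Internal axial forces (sectioning from the free end, tension +): N_BC = -15.1 kN, N_AB = -15.1 kN.
A_AB = 1365 mm².
A_BC = 420.2 mm².
δ_AB = -15100·564/(1365·119000) = -0.05243 mm
δ_BC = -15100·426/(420.2·119000) = -0.1286 mm
δ = Σδ_i = -0.1811 mm.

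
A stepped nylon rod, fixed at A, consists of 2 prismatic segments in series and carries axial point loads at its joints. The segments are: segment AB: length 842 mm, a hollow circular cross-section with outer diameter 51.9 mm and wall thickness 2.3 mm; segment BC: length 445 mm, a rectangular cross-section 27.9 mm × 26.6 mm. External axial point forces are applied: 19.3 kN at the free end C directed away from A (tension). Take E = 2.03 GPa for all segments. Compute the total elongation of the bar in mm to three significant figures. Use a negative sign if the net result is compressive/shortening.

Internal axial forces (sectioning from the free end, tension +): N_BC = 19.3 kN, N_AB = 19.3 kN.
A_AB = 358.4 mm².
A_BC = 742.1 mm².
δ_AB = 19300·842/(358.4·2030) = 22.34 mm
δ_BC = 19300·445/(742.1·2030) = 5.701 mm
δ = Σδ_i = 28.04 mm.

28.0 mm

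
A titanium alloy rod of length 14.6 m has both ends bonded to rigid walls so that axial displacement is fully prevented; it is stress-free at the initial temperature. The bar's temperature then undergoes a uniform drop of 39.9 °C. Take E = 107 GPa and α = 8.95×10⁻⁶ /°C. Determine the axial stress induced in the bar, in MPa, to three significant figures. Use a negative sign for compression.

Free thermal expansion αLΔT = 8.95e-6 · 14600 · -39.9 = -5.214 mm.
The walls impose strain ε = −(-5.214)/14600 = 3.5710e-04; σ = Eε = 107000 · 3.5710e-04 = 38.21 MPa.

38.2 MPa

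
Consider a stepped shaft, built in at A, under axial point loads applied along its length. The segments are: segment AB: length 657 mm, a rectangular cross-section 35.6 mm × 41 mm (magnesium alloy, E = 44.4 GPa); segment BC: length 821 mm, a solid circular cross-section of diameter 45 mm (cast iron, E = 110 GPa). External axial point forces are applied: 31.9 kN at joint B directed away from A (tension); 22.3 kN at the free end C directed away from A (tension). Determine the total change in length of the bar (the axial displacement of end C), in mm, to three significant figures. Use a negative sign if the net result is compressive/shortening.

Internal axial forces (sectioning from the free end, tension +): N_BC = 22.3 kN, N_AB = 54.2 kN.
A_AB = 1460 mm².
A_BC = 1590 mm².
δ_AB = 54200·657/(1460·44400) = 0.5495 mm
δ_BC = 22300·821/(1590·110000) = 0.1047 mm
δ = Σδ_i = 0.6541 mm.

0.654 mm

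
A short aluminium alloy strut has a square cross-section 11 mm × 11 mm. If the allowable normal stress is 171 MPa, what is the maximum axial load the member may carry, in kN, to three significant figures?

A = 121 mm².
P_max = σ_allow · A = 171 · 121 = 20690 N = 20.69 kN.

20.7 kN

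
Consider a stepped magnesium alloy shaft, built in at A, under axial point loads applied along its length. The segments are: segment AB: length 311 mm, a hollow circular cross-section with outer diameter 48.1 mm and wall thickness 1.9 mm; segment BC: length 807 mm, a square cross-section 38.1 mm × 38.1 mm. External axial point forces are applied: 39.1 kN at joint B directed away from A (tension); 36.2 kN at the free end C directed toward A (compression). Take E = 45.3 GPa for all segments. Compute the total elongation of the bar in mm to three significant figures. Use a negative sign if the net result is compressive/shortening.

Internal axial forces (sectioning from the free end, tension +): N_BC = -36.2 kN, N_AB = 2.9 kN.
A_AB = 275.8 mm².
A_BC = 1452 mm².
δ_AB = 2900·311/(275.8·45300) = 0.0722 mm
δ_BC = -36200·807/(1452·45300) = -0.4443 mm
δ = Σδ_i = -0.3721 mm.

-0.372 mm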